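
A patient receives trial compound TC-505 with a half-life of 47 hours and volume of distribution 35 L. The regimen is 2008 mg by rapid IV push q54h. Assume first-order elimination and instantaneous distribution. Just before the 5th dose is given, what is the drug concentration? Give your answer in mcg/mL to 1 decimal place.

45.2 mcg/mL

f = (1/2)^(τ/t½) = (1/2)^(54/47) ≈ 0.4510.
C₀ = D/Vd = 2008/35 ≈ 57.371 mcg/mL.
Before the 5th dose, 4 doses have been given. Superposition: Cmin = C₀·(f + f² + … + f^4).
≈ 57.371 × (0.4510 + 0.2034 + 0.0917 + 0.0414) ≈ 57.371 × 0.7875 ≈ 45.180 mcg/mL.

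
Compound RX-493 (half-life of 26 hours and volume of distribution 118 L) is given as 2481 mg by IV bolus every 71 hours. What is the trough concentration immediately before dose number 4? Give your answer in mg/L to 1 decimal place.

3.7 mg/L

f = (1/2)^(τ/t½) = (1/2)^(71/26) ≈ 0.1506.
C₀ = D/Vd = 2481/118 ≈ 21.025 mg/L.
Before the 4th dose, 3 doses have been given. Superposition: Cmin = C₀·(f + f² + … + f^3).
≈ 21.025 × (0.1506 + 0.0227 + 0.0034) ≈ 21.025 × 0.1767 ≈ 3.715 mg/L.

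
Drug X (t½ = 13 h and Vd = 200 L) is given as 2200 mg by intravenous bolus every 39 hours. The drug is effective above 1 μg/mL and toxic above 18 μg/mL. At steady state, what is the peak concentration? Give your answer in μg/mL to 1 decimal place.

12.6 μg/mL

τ = 39 h = 3 half-lives, so f = (1/2)^3 = 0.125.
Accumulation ratio R = 1/(1 − f) = 1/0.875 = 8/7.
Single-dose peak C₀ = D/Vd = 2200/200 = 11 μg/mL.
Steady-state peak Cmax,ss = C₀·R = 11 × 8/7 ≈ 12.571 μg/mL.
Peak 12.6 μg/mL vs MTC 18 μg/mL: below toxic threshold.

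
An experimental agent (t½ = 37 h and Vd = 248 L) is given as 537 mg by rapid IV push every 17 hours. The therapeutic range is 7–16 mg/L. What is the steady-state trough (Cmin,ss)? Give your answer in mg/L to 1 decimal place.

5.8 mg/L

k = ln2/t½ = ln2/37 ≈ 0.018734 h⁻¹; fraction remaining f = e^(−kτ) = e^(−0.018734×17) ≈ 0.7273.
Accumulation ratio R = 1/(1 − f) ≈ 1/0.2727 ≈ 3.6670.
Each bolus raises the concentration by D/Vd = 537/248 ≈ 2.165 mg/L.
Cmax,ss = C₀/(1 − f) ≈ 2.165/0.2727 ≈ 7.939 mg/L.
One interval later, Cmin,ss = Cmax,ss·e^(−kτ) ≈ 7.939 × 0.7273 ≈ 5.774 mg/L.
Trough 5.8 mg/L vs MEC 7 mg/L: subtherapeutic.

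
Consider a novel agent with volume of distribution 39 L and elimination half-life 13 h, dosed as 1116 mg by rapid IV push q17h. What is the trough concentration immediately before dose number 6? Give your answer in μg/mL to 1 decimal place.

19.2 μg/mL

f = (1/2)^(τ/t½) = (1/2)^(17/13) ≈ 0.4040.
C₀ = D/Vd = 1116/39 ≈ 28.615 μg/mL.
Before the 6th dose, 5 doses have been given. Superposition: Cmin = C₀·(f + f² + … + f^5).
≈ 28.615 × (0.4040 + 0.1632 + 0.0659 + 0.0266 + 0.0108) ≈ 28.615 × 0.6705 ≈ 19.186 μg/mL.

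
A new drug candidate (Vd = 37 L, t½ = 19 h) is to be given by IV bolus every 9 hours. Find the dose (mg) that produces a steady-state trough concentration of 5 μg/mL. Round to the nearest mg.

τ/t½ = 9/19 ≈ 0.47368, so f = (1/2)^(9/19) ≈ 0.720123.
Cmin,ss = (D/Vd)·f/(1−f), so D = Cmin,ss·Vd·(1−f)/f.
D = 5 × 37 × (1−f)/f ≈ 5 × 37 × 0.38865 ≈ 71.90 mg.

72 mg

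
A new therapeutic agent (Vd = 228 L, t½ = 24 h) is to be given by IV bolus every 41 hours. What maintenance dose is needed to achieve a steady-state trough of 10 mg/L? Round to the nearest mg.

τ/t½ = 41/24 ≈ 1.7083, so f = (1/2)^(41/24) ≈ 0.306013.
Cmin,ss = (D/Vd)·f/(1−f), so D = Cmin,ss·Vd·(1−f)/f.
D = 10 × 228 × (1−f)/f ≈ 10 × 228 × 2.26784 ≈ 5170.68 mg.

5171 mg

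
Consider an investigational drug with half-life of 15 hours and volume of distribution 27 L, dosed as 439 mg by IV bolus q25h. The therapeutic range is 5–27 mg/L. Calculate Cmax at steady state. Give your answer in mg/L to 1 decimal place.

τ/t½ = 25/15 ≈ 1.6667, so fraction remaining f = (1/2)^(25/15) ≈ 0.3150.
At steady state, accumulation factor R = 1/(1 − e^(−kτ)) ≈ 1.4599.
Each bolus raises the concentration by D/Vd = 439/27 ≈ 16.259 mg/L.
Steady-state peak Cmax,ss = C₀·R ≈ 16.259 × 1.4599 ≈ 23.737 mg/L.
Peak 23.7 mg/L vs MTC 27 mg/L: below toxic threshold.

23.7 mg/L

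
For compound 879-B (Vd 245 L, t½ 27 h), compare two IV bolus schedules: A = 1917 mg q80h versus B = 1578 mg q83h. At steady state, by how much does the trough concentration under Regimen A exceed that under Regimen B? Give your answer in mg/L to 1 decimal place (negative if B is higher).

0.3 mg/L

Regimen A: f = (1/2)^(80/27) ≈ 0.1283; Cmin,ss = (1917/245)·f/(1−f) ≈ 1.152 mg/L.
Regimen B: f = (1/2)^(83/27) ≈ 0.1187; Cmin,ss = (1578/245)·f/(1−f) ≈ 0.867 mg/L.
Difference ≈ 1.152 − 0.867 ≈ 0.285 mg/L.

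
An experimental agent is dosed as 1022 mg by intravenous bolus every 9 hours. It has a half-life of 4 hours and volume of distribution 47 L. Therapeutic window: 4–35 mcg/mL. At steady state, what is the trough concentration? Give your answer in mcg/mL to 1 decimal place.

5.8 mcg/mL

k = ln2/t½ = ln2/4 ≈ 0.173287 h⁻¹; fraction remaining f = e^(−kτ) = e^(−0.173287×9) ≈ 0.2102.
At steady state, accumulation factor R = 1/(1 − e^(−kτ)) ≈ 1.2661.
Each bolus raises the concentration by D/Vd = 1022/47 ≈ 21.745 mcg/mL.
Cmax,ss = C₀/(1 − f) ≈ 21.745/0.7898 ≈ 27.532 mcg/mL.
One interval later, Cmin,ss = Cmax,ss·e^(−kτ) ≈ 27.532 × 0.2102 ≈ 5.787 mcg/mL.
Trough 5.8 mcg/mL vs MEC 4 mcg/mL: adequate.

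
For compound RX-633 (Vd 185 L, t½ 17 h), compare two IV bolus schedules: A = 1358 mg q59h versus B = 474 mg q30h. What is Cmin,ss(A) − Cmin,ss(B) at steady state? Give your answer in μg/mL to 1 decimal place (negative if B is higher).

Regimen A: f = (1/2)^(59/17) ≈ 0.0902; Cmin,ss = (1358/185)·f/(1−f) ≈ 0.728 μg/mL.
Regimen B: f = (1/2)^(30/17) ≈ 0.2943; Cmin,ss = (474/185)·f/(1−f) ≈ 1.069 μg/mL.
Difference ≈ 0.728 − 1.069 ≈ -0.341 μg/mL.

-0.3 μg/mL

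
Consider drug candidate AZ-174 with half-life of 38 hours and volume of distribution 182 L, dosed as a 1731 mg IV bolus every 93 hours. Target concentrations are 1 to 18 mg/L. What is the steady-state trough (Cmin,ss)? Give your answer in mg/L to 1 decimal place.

k = ln2/t½ = ln2/38 ≈ 0.018241 h⁻¹; fraction remaining f = e^(−kτ) = e^(−0.018241×93) ≈ 0.1833.
Single-dose peak C₀ = D/Vd = 1731/182 ≈ 9.511 mg/L.
Steady-state trough Cmin,ss = C₀·f/(1−f) ≈ 9.511 × 0.1833/0.8167 ≈ 2.135 mg/L.
Trough 2.1 mg/L vs MEC 1 mg/L: adequate.

2.1 mg/L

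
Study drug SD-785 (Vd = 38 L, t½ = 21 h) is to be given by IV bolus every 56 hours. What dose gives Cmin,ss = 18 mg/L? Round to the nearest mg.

τ/t½ = 56/21 ≈ 2.6667, so f = (1/2)^(56/21) ≈ 0.157490.
Cmin,ss = (D/Vd)·f/(1−f), so D = Cmin,ss·Vd·(1−f)/f.
D = 18 × 38 × (1−f)/f ≈ 18 × 38 × 5.34961 ≈ 3659.13 mg.

3659 mg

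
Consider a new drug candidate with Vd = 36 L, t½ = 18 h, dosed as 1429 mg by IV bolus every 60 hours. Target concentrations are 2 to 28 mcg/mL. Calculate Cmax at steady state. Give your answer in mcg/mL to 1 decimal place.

44.1 mcg/mL

τ/t½ = 60/18 ≈ 3.3333, so fraction remaining f = (1/2)^(60/18) ≈ 0.0992.
Accumulation ratio R = 1/(1 − f) ≈ 1/0.9008 ≈ 1.1101.
Single-dose peak C₀ = D/Vd = 1429/36 ≈ 39.694 mcg/mL.
Steady-state peak Cmax,ss = C₀·R ≈ 39.694 × 1.1101 ≈ 44.064 mcg/mL.
Peak 44.1 mcg/mL vs MTC 28 mcg/mL: exceeds toxic threshold.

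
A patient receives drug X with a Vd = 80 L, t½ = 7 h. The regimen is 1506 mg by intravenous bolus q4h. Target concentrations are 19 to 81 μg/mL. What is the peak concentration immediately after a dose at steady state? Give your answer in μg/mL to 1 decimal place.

57.6 μg/mL

τ/t½ = 4/7 ≈ 0.57143, so fraction remaining f = (1/2)^(4/7) ≈ 0.6730.
Accumulation ratio R = 1/(1 − f) ≈ 1/0.3270 ≈ 3.0581.
Each bolus raises the concentration by D/Vd = 1506/80 ≈ 18.825 μg/mL.
Steady-state peak Cmax,ss = C₀·R ≈ 18.825 × 3.0581 ≈ 57.569 μg/mL.
Peak 57.6 μg/mL vs MTC 81 μg/mL: below toxic threshold.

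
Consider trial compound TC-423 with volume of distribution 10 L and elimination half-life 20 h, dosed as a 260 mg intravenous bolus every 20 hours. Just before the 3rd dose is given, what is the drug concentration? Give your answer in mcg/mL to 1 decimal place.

19.5 mcg/mL

f = (1/2)^(τ/t½) = (1/2)^(20/20) ≈ 0.5000.
C₀ = D/Vd = 260/10 ≈ 26.000 mcg/mL.
Before the 3rd dose, 2 doses have been given. Superposition: Cmin = C₀·(f + f²).
≈ 26.000 × (0.5000 + 0.2500) ≈ 26.000 × 0.7500 ≈ 19.500 mcg/mL.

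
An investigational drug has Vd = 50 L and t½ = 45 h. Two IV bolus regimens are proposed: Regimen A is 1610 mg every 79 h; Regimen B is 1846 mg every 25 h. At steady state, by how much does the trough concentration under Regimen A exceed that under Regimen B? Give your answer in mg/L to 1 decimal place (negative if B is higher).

Regimen A: f = (1/2)^(79/45) ≈ 0.2962; Cmin,ss = (1610/50)·f/(1−f) ≈ 13.552 mg/L.
Regimen B: f = (1/2)^(25/45) ≈ 0.6804; Cmin,ss = (1846/50)·f/(1−f) ≈ 78.599 mg/L.
Difference ≈ 13.552 − 78.599 ≈ -65.047 mg/L.

-65.0 mg/L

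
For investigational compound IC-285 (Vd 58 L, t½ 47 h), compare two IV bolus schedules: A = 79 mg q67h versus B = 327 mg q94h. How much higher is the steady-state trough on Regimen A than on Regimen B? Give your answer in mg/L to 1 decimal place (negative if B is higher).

Regimen A: f = (1/2)^(67/47) ≈ 0.3723; Cmin,ss = (79/58)·f/(1−f) ≈ 0.808 mg/L.
Regimen B: f = (1/2)^(94/47) ≈ 0.2500; Cmin,ss = (327/58)·f/(1−f) ≈ 1.879 mg/L.
Difference ≈ 0.808 − 1.879 ≈ -1.071 mg/L.

-1.1 mg/L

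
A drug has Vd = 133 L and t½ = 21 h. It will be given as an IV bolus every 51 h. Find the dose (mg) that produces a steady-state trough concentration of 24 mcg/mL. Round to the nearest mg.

τ/t½ = 51/21 ≈ 2.4286, so f = (1/2)^(51/21) ≈ 0.185749.
Cmin,ss = (D/Vd)·f/(1−f), so D = Cmin,ss·Vd·(1−f)/f.
D = 24 × 133 × (1−f)/f ≈ 24 × 133 × 4.38361 ≈ 13992.48 mg.

13992 mg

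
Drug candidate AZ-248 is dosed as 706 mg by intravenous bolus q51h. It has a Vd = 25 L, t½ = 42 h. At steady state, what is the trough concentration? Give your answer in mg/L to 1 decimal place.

τ/t½ = 51/42 ≈ 1.2143, so fraction remaining f = (1/2)^(51/42) ≈ 0.4310.
At steady state, accumulation factor R = 1/(1 − e^(−kτ)) ≈ 1.7575.
Each bolus raises the concentration by D/Vd = 706/25 ≈ 28.240 mg/L.
Cmax,ss = C₀/(1 − f) ≈ 28.240/0.5690 ≈ 49.631 mg/L.
One interval later, Cmin,ss = Cmax,ss·e^(−kτ) ≈ 49.631 × 0.4310 ≈ 21.391 mg/L.

21.4 mg/L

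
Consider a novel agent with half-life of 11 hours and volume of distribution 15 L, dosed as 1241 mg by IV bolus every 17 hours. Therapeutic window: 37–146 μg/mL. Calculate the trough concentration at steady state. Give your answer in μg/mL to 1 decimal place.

Over one 17-h interval, 17/11 ≈ 1.5455 half-lives elapse, leaving f ≈ 0.3426 of each dose.
At steady state, accumulation factor R = 1/(1 − e^(−kτ)) ≈ 1.5211.
Each bolus raises the concentration by D/Vd = 1241/15 ≈ 82.733 μg/mL.
Cmax,ss = C₀/(1 − f) ≈ 82.733/0.6574 ≈ 125.849 μg/mL.
Steady-state trough Cmin,ss = Cmax,ss·f ≈ 125.849 × 0.3426 ≈ 43.116 μg/mL.
Trough 43.1 μg/mL vs MEC 37 μg/mL: adequate.

43.1 μg/mL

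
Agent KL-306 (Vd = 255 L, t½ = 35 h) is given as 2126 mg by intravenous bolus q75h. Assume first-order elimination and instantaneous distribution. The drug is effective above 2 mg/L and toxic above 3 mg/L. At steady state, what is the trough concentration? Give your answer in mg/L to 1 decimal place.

k = ln2/t½ = ln2/35 ≈ 0.019804 h⁻¹; fraction remaining f = e^(−kτ) = e^(−0.019804×75) ≈ 0.2264.
Single-dose peak C₀ = D/Vd = 2126/255 ≈ 8.337 mg/L.
Steady-state trough Cmin,ss = C₀·f/(1−f) ≈ 8.337 × 0.2264/0.7736 ≈ 2.440 mg/L.
Trough 2.4 mg/L vs MEC 2 mg/L: adequate.

2.4 mg/L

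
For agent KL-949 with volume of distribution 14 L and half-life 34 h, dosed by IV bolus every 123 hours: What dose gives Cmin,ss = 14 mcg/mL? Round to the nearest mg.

2210 mg

τ/t½ = 123/34 ≈ 3.6176, so f = (1/2)^(123/34) ≈ 0.081467.
Cmin,ss = (D/Vd)·f/(1−f), so D = Cmin,ss·Vd·(1−f)/f.
D = 14 × 14 × (1−f)/f ≈ 14 × 14 × 11.27491 ≈ 2209.88 mg.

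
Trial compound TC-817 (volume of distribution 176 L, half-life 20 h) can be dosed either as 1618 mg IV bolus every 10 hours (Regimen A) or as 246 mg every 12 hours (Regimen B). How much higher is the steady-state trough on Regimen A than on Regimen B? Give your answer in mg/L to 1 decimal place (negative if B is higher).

Regimen A: f = (1/2)^(10/20) ≈ 0.7071; Cmin,ss = (1618/176)·f/(1−f) ≈ 22.194 mg/L.
Regimen B: f = (1/2)^(12/20) ≈ 0.6598; Cmin,ss = (246/176)·f/(1−f) ≈ 2.711 mg/L.
Difference ≈ 22.194 − 2.711 ≈ 19.483 mg/L.

19.5 mg/L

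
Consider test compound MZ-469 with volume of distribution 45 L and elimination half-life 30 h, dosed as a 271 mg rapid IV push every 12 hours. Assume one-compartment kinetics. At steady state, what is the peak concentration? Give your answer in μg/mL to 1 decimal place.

k = ln2/t½ = ln2/30 ≈ 0.023105 h⁻¹; fraction remaining f = e^(−kτ) = e^(−0.023105×12) ≈ 0.7579.
At steady state, accumulation factor R = 1/(1 − e^(−kτ)) ≈ 4.1305.
Single-dose peak C₀ = D/Vd = 271/45 ≈ 6.022 μg/mL.
Steady-state peak Cmax,ss = C₀·R ≈ 6.022 × 4.1305 ≈ 24.874 μg/mL.

24.9 μg/mL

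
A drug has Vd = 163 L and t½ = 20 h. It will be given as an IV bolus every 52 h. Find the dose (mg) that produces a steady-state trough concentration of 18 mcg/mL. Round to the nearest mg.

τ/t½ = 52/20 ≈ 2.6, so f = (1/2)^(52/20) ≈ 0.164938.
Cmin,ss = (D/Vd)·f/(1−f), so D = Cmin,ss·Vd·(1−f)/f.
D = 18 × 163 × (1−f)/f ≈ 18 × 163 × 5.06288 ≈ 14854.49 mg.

14854 mg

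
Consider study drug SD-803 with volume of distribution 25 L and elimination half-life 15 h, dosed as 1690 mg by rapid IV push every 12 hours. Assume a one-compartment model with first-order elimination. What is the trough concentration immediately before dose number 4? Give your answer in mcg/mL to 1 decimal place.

73.9 mcg/mL

f = (1/2)^(τ/t½) = (1/2)^(12/15) ≈ 0.5743.
C₀ = D/Vd = 1690/25 ≈ 67.600 mcg/mL.
Before the 4th dose, 3 doses have been given. Superposition: Cmin = C₀·(f + f² + … + f^3).
≈ 67.600 × (0.5743 + 0.3298 + 0.1894) ≈ 67.600 × 1.0935 ≈ 73.921 mcg/mL.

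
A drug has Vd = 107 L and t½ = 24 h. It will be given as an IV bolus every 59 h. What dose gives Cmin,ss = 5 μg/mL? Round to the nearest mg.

2405 mg

τ/t½ = 59/24 ≈ 2.4583, so f = (1/2)^(59/24) ≈ 0.181957.
Cmin,ss = (D/Vd)·f/(1−f), so D = Cmin,ss·Vd·(1−f)/f.
D = 5 × 107 × (1−f)/f ≈ 5 × 107 × 4.49580 ≈ 2405.25 mg.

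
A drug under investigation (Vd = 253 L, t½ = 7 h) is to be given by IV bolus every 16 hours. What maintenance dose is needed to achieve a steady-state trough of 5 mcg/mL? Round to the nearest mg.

4903 mg

τ/t½ = 16/7 ≈ 2.2857, so f = (1/2)^(16/7) ≈ 0.205084.
Cmin,ss = (D/Vd)·f/(1−f), so D = Cmin,ss·Vd·(1−f)/f.
D = 5 × 253 × (1−f)/f ≈ 5 × 253 × 3.87605 ≈ 4903.20 mg.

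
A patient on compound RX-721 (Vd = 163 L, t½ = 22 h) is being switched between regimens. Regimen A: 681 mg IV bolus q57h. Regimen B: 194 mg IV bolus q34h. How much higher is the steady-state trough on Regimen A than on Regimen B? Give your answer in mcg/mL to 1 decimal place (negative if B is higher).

Regimen A: f = (1/2)^(57/22) ≈ 0.1660; Cmin,ss = (681/163)·f/(1−f) ≈ 0.832 mcg/mL.
Regimen B: f = (1/2)^(34/22) ≈ 0.3426; Cmin,ss = (194/163)·f/(1−f) ≈ 0.620 mcg/mL.
Difference ≈ 0.832 − 0.620 ≈ 0.212 mcg/mL.

0.2 mcg/mL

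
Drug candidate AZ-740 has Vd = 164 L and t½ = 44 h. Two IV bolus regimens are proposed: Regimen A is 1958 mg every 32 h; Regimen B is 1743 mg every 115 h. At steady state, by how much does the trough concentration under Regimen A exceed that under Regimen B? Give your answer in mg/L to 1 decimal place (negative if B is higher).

Regimen A: f = (1/2)^(32/44) ≈ 0.6040; Cmin,ss = (1958/164)·f/(1−f) ≈ 18.210 mg/L.
Regimen B: f = (1/2)^(115/44) ≈ 0.1634; Cmin,ss = (1743/164)·f/(1−f) ≈ 2.076 mg/L.
Difference ≈ 18.210 − 2.076 ≈ 16.134 mg/L.

16.1 mg/L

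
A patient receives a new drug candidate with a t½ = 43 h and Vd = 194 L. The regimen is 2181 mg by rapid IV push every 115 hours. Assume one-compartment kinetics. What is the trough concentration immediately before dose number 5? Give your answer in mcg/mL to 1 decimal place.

f = (1/2)^(τ/t½) = (1/2)^(115/43) ≈ 0.1566.
C₀ = D/Vd = 2181/194 ≈ 11.242 mcg/mL.
Before the 5th dose, 4 doses have been given. Superposition: Cmin = C₀·(f + f² + … + f^4).
≈ 11.242 × (0.1566 + 0.0245 + 0.0038 + 0.0006) ≈ 11.242 × 0.1855 ≈ 2.085 mcg/mL.

2.1 mcg/mL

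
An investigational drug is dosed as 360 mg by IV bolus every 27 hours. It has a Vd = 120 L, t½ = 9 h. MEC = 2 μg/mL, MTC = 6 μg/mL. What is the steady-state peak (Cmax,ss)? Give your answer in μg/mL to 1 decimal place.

τ = 27 h = 3 half-lives, so f = (1/2)^3 = 0.125.
Accumulation ratio R = 1/(1 − f) = 1/0.875 = 8/7.
Single-dose peak C₀ = D/Vd = 360/120 = 3 μg/mL.
Steady-state peak Cmax,ss = C₀·R = 3 × 8/7 ≈ 3.429 μg/mL.
Peak 3.4 μg/mL vs MTC 6 μg/mL: below toxic threshold.

3.4 μg/mL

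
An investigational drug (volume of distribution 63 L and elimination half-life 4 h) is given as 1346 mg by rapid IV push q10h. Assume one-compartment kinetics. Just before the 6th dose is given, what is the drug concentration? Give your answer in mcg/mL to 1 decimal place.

f = (1/2)^(τ/t½) = (1/2)^(10/4) ≈ 0.1768.
C₀ = D/Vd = 1346/63 ≈ 21.365 mcg/mL.
Before the 6th dose, 5 doses have been given. Superposition: Cmin = C₀·(f + f² + … + f^5).
≈ 21.365 × (0.1768 + 0.0313 + 0.0055 + 0.0010 + 0.0002) ≈ 21.365 × 0.2148 ≈ 4.589 mcg/mL.

4.6 mcg/mL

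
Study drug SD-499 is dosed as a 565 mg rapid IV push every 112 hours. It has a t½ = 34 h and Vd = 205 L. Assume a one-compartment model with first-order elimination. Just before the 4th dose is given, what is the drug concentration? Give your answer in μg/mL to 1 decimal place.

0.3 μg/mL

f = (1/2)^(τ/t½) = (1/2)^(112/34) ≈ 0.1019.
C₀ = D/Vd = 565/205 ≈ 2.756 μg/mL.
Before the 4th dose, 3 doses have been given. Superposition: Cmin = C₀·(f + f² + … + f^3).
≈ 2.756 × (0.1019 + 0.0104 + 0.0011) ≈ 2.756 × 0.1134 ≈ 0.313 μg/mL.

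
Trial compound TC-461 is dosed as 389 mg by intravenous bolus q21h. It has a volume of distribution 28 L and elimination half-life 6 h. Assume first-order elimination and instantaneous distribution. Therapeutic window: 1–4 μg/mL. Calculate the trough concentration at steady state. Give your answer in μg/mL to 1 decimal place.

Over one 21-h interval, 21/6 ≈ 3.5 half-lives elapse, leaving f ≈ 0.0884 of each dose.
Accumulation ratio R = 1/(1 − f) ≈ 1/0.9116 ≈ 1.0970.
Single-dose peak C₀ = D/Vd = 389/28 ≈ 13.893 μg/mL.
Cmax,ss = C₀/(1 − f) ≈ 13.893/0.9116 ≈ 15.240 μg/mL.
Steady-state trough Cmin,ss = Cmax,ss·f ≈ 15.240 × 0.0884 ≈ 1.347 μg/mL.
Trough 1.3 μg/mL vs MEC 1 μg/mL: adequate.

1.3 μg/mL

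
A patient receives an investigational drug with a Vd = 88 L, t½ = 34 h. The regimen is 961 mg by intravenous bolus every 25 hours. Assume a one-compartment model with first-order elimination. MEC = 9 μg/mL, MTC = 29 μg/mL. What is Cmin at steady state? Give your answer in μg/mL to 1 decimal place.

16.4 μg/mL

τ/t½ = 25/34 ≈ 0.73529, so fraction remaining f = (1/2)^(25/34) ≈ 0.6007.
Accumulation ratio R = 1/(1 − f) ≈ 1/0.3993 ≈ 2.5044.
Single-dose peak C₀ = D/Vd = 961/88 ≈ 10.920 μg/mL.
Steady-state peak Cmax,ss = C₀·R ≈ 10.920 × 2.5044 ≈ 27.348 μg/mL.
One interval later, Cmin,ss = Cmax,ss·e^(−kτ) ≈ 27.348 × 0.6007 ≈ 16.428 μg/mL.
Trough 16.4 μg/mL vs MEC 9 μg/mL: adequate.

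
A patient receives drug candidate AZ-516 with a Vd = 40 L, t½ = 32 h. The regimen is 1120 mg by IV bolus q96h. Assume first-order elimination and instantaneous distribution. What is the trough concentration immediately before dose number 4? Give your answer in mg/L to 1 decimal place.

f = (1/2)^(τ/t½) = (1/2)^(96/32) ≈ 0.1250.
C₀ = D/Vd = 1120/40 ≈ 28.000 mg/L.
Before the 4th dose, 3 doses have been given. Superposition: Cmin = C₀·(f + f² + … + f^3).
≈ 28.000 × (0.1250 + 0.0156 + 0.0020) ≈ 28.000 × 0.1426 ≈ 3.993 mg/L.

4.0 mg/L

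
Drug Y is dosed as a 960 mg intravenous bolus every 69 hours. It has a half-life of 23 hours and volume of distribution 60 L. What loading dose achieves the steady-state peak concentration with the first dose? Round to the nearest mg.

f = (1/2)^(69/23) ≈ 0.125000; accumulation ratio R = 1/(1−f) ≈ 1.14286.
Loading dose to hit Cmax,ss on first dose: D_load = D_maint·R ≈ 960 × 1.14286 ≈ 1097.15 mg.

1097 mg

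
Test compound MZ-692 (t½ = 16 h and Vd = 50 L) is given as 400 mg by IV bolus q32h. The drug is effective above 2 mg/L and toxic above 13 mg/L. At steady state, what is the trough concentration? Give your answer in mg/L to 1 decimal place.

2.7 mg/L

The dosing interval is 2 half-lives, so f = 2^(−2) = 0.25.
Accumulation ratio R = 1/(1 − f) = 1/0.75 = 4/3.
Single-dose peak C₀ = D/Vd = 400/50 = 8 mg/L.
Steady-state peak Cmax,ss = C₀·R = 8 × 4/3 ≈ 10.667 mg/L.
Steady-state trough Cmin,ss = Cmax,ss·f ≈ 10.667 × 0.25 ≈ 2.667 mg/L.
Trough 2.7 mg/L vs MEC 2 mg/L: adequate.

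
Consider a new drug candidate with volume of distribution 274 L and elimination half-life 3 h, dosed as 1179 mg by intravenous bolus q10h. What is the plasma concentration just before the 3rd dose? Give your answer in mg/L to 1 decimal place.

f = (1/2)^(τ/t½) = (1/2)^(10/3) ≈ 0.0992.
C₀ = D/Vd = 1179/274 ≈ 4.303 mg/L.
Before the 3rd dose, 2 doses have been given. Superposition: Cmin = C₀·(f + f²).
≈ 4.303 × (0.0992 + 0.0098) ≈ 4.303 × 0.1090 ≈ 0.469 mg/L.

0.5 mg/L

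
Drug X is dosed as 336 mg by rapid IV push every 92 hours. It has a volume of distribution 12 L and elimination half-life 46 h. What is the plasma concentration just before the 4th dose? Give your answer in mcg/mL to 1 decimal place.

9.2 mcg/mL

f = (1/2)^(τ/t½) = (1/2)^(92/46) ≈ 0.2500.
C₀ = D/Vd = 336/12 ≈ 28.000 mcg/mL.
Before the 4th dose, 3 doses have been given. Superposition: Cmin = C₀·(f + f² + … + f^3).
≈ 28.000 × (0.2500 + 0.0625 + 0.0156) ≈ 28.000 × 0.3281 ≈ 9.187 mcg/mL.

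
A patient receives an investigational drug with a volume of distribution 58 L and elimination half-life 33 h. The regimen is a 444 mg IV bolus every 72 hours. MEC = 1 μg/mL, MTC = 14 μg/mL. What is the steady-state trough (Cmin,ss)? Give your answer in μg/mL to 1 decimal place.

2.2 μg/mL

τ/t½ = 72/33 ≈ 2.1818, so fraction remaining f = (1/2)^(72/33) ≈ 0.2204.
Each bolus raises the concentration by D/Vd = 444/58 ≈ 7.655 μg/mL.
Steady-state trough Cmin,ss = C₀·f/(1−f) ≈ 7.655 × 0.2204/0.7796 ≈ 2.164 μg/mL.
Trough 2.2 μg/mL vs MEC 1 μg/mL: adequate.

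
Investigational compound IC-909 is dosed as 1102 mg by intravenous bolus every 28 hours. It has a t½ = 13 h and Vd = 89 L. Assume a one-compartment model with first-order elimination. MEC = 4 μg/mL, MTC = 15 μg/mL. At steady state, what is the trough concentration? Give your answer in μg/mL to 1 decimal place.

Over one 28-h interval, 28/13 ≈ 2.1538 half-lives elapse, leaving f ≈ 0.2247 of each dose.
At steady state, accumulation factor R = 1/(1 − e^(−kτ)) ≈ 1.2898.
Each bolus raises the concentration by D/Vd = 1102/89 ≈ 12.382 μg/mL.
Steady-state peak Cmax,ss = C₀·R ≈ 12.382 × 1.2898 ≈ 15.970 μg/mL.
Steady-state trough Cmin,ss = Cmax,ss·f ≈ 15.970 × 0.2247 ≈ 3.588 μg/mL.
Trough 3.6 μg/mL vs MEC 4 μg/mL: subtherapeutic.

3.6 μg/mL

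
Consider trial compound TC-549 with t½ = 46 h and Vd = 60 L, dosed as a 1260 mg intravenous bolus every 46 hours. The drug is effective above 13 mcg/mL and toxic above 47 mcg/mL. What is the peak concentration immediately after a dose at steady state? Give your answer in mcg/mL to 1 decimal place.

The dosing interval is 1 half-life, so f = 2^(−1) = 0.5.
At steady state, R = 1/(1 − 0.5) = 2/1.
Single-dose peak C₀ = D/Vd = 1260/60 = 21 mcg/mL.
Steady-state peak Cmax,ss = C₀·R = 21 × 2/1 ≈ 42.000 mcg/mL.
Peak 42.0 mcg/mL vs MTC 47 mcg/mL: below toxic threshold.

42.0 mcg/mL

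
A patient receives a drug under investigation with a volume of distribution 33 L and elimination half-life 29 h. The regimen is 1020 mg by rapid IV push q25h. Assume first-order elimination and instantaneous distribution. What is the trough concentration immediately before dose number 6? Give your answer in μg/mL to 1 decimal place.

35.9 μg/mL

f = (1/2)^(τ/t½) = (1/2)^(25/29) ≈ 0.5502.
C₀ = D/Vd = 1020/33 ≈ 30.909 μg/mL.
Before the 6th dose, 5 doses have been given. Superposition: Cmin = C₀·(f + f² + … + f^5).
≈ 30.909 × (0.5502 + 0.3027 + 0.1666 + 0.0916 + 0.0504) ≈ 30.909 × 1.1615 ≈ 35.901 μg/mL.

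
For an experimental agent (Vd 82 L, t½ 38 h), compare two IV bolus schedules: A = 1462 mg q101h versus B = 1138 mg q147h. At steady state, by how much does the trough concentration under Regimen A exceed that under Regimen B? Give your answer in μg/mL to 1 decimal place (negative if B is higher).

Regimen A: f = (1/2)^(101/38) ≈ 0.1585; Cmin,ss = (1462/82)·f/(1−f) ≈ 3.358 μg/mL.
Regimen B: f = (1/2)^(147/38) ≈ 0.0685; Cmin,ss = (1138/82)·f/(1−f) ≈ 1.021 μg/mL.
Difference ≈ 3.358 − 1.021 ≈ 2.337 μg/mL.

2.3 μg/mL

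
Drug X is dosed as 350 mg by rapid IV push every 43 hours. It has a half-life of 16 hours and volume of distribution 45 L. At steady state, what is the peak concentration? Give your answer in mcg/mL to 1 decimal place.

Over one 43-h interval, 43/16 ≈ 2.6875 half-lives elapse, leaving f ≈ 0.1552 of each dose.
At steady state, accumulation factor R = 1/(1 − e^(−kτ)) ≈ 1.1837.
Single-dose peak C₀ = D/Vd = 350/45 ≈ 7.778 mcg/mL.
Steady-state peak Cmax,ss = C₀·R ≈ 7.778 × 1.1837 ≈ 9.207 mcg/mL.

9.2 mcg/mL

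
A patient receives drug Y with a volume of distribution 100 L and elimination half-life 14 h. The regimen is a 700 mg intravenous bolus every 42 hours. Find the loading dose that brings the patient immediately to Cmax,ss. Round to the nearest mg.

800 mg

f = (1/2)^(42/14) ≈ 0.125000; accumulation ratio R = 1/(1−f) ≈ 1.14286.
Loading dose to hit Cmax,ss on first dose: D_load = D_maint·R ≈ 700 × 1.14286 ≈ 800.00 mg.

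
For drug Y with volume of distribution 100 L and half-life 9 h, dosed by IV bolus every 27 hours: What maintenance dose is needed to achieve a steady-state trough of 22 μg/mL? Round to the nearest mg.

15400 mg

τ/t½ = 27/9 ≈ 3, so f = (1/2)^(27/9) ≈ 0.125000.
Cmin,ss = (D/Vd)·f/(1−f), so D = Cmin,ss·Vd·(1−f)/f.
D = 22 × 100 × (1−f)/f ≈ 22 × 100 × 7.00000 ≈ 15400.00 mg.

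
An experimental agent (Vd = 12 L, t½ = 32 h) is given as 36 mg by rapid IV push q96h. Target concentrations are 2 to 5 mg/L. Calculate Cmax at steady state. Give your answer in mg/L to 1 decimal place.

The dosing interval is 3 half-lives, so f = 2^(−3) = 0.125.
At steady state, R = 1/(1 − 0.125) = 8/7.
Single-dose peak C₀ = D/Vd = 36/12 = 3 mg/L.
Steady-state peak Cmax,ss = C₀·R = 3 × 8/7 ≈ 3.429 mg/L.
Peak 3.4 mg/L vs MTC 5 mg/L: below toxic threshold.

3.4 mg/L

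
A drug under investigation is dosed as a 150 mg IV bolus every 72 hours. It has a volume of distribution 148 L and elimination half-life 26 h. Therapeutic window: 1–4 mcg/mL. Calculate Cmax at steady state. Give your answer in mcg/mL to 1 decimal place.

Over one 72-h interval, 72/26 ≈ 2.7692 half-lives elapse, leaving f ≈ 0.1467 of each dose.
Accumulation ratio R = 1/(1 − f) ≈ 1/0.8533 ≈ 1.1719.
Single-dose peak C₀ = D/Vd = 150/148 ≈ 1.014 mcg/mL.
Cmax,ss = C₀/(1 − f) ≈ 1.014/0.8533 ≈ 1.188 mcg/mL.
Peak 1.2 mcg/mL vs MTC 4 mcg/mL: below toxic threshold.

1.2 mcg/mL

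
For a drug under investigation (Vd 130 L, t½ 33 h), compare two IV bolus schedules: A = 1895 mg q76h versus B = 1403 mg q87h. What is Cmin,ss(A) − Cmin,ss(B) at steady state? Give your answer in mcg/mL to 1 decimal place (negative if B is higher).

Regimen A: f = (1/2)^(76/33) ≈ 0.2026; Cmin,ss = (1895/130)·f/(1−f) ≈ 3.704 mcg/mL.
Regimen B: f = (1/2)^(87/33) ≈ 0.1608; Cmin,ss = (1403/130)·f/(1−f) ≈ 2.068 mcg/mL.
Difference ≈ 3.704 − 2.068 ≈ 1.636 mcg/mL.

1.6 mcg/mL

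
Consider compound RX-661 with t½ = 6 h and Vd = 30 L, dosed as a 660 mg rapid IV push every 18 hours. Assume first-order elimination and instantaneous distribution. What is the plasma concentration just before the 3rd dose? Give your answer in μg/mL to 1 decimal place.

f = (1/2)^(τ/t½) = (1/2)^(18/6) ≈ 0.1250.
C₀ = D/Vd = 660/30 ≈ 22.000 μg/mL.
Before the 3rd dose, 2 doses have been given. Superposition: Cmin = C₀·(f + f²).
≈ 22.000 × (0.1250 + 0.0156) ≈ 22.000 × 0.1406 ≈ 3.093 μg/mL.

3.1 μg/mL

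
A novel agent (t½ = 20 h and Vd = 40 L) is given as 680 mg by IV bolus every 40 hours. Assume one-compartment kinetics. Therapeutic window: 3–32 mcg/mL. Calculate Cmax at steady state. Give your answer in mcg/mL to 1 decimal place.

The dosing interval is 2 half-lives, so f = 2^(−2) = 0.25.
At steady state, R = 1/(1 − 0.25) = 4/3.
Single-dose peak C₀ = D/Vd = 680/40 = 17 mcg/mL.
Steady-state peak Cmax,ss = C₀·R = 17 × 4/3 ≈ 22.667 mcg/mL.
Peak 22.7 mcg/mL vs MTC 32 mcg/mL: below toxic threshold.

22.7 mcg/mL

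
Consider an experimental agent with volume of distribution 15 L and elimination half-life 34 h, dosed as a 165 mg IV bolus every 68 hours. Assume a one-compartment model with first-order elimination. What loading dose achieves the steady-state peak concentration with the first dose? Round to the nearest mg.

220 mg

f = (1/2)^(68/34) ≈ 0.250000; accumulation ratio R = 1/(1−f) ≈ 1.33333.
Loading dose to hit Cmax,ss on first dose: D_load = D_maint·R ≈ 165 × 1.33333 ≈ 220.00 mg.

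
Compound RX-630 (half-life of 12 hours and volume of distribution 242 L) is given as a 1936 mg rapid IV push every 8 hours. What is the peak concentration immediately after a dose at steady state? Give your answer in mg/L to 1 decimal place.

Over one 8-h interval, 8/12 ≈ 0.66667 half-lives elapse, leaving f ≈ 0.6300 of each dose.
Accumulation ratio R = 1/(1 − f) ≈ 1/0.3700 ≈ 2.7027.
Single-dose peak C₀ = D/Vd = 1936/242 ≈ 8.000 mg/L.
Steady-state peak Cmax,ss = C₀·R ≈ 8.000 × 2.7027 ≈ 21.622 mg/L.

21.6 mg/L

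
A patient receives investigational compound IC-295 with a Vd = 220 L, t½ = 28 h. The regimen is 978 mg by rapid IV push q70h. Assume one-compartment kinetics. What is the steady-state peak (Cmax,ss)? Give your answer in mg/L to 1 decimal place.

5.4 mg/L

Over one 70-h interval, 70/28 ≈ 2.5 half-lives elapse, leaving f ≈ 0.1768 of each dose.
At steady state, accumulation factor R = 1/(1 − e^(−kτ)) ≈ 1.2148.
Single-dose peak C₀ = D/Vd = 978/220 ≈ 4.445 mg/L.
Steady-state peak Cmax,ss = C₀·R ≈ 4.445 × 1.2148 ≈ 5.400 mg/L.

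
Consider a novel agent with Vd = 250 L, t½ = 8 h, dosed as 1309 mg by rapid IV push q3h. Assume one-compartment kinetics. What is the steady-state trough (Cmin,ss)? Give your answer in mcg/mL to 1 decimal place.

17.6 mcg/mL

Over one 3-h interval, 3/8 ≈ 0.375 half-lives elapse, leaving f ≈ 0.7711 of each dose.
Accumulation ratio R = 1/(1 − f) ≈ 1/0.2289 ≈ 4.3687.
Single-dose peak C₀ = D/Vd = 1309/250 ≈ 5.236 mcg/mL.
Steady-state peak Cmax,ss = C₀·R ≈ 5.236 × 4.3687 ≈ 22.875 mcg/mL.
Steady-state trough Cmin,ss = Cmax,ss·f ≈ 22.875 × 0.7711 ≈ 17.639 mcg/mL.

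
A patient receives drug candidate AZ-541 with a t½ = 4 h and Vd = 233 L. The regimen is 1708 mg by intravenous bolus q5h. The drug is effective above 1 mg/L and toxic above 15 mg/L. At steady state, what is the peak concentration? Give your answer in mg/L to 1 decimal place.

12.6 mg/L

τ/t½ = 5/4 ≈ 1.25, so fraction remaining f = (1/2)^(5/4) ≈ 0.4204.
Accumulation ratio R = 1/(1 − f) ≈ 1/0.5796 ≈ 1.7253.
Each bolus raises the concentration by D/Vd = 1708/233 ≈ 7.330 mg/L.
Cmax,ss = C₀/(1 − f) ≈ 7.330/0.5796 ≈ 12.647 mg/L.
Peak 12.6 mg/L vs MTC 15 mg/L: below toxic threshold.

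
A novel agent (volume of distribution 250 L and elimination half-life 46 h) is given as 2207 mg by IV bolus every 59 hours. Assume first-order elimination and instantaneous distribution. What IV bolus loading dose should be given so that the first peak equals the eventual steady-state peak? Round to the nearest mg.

f = (1/2)^(59/46) ≈ 0.411052; accumulation ratio R = 1/(1−f) ≈ 1.69794.
Loading dose to hit Cmax,ss on first dose: D_load = D_maint·R ≈ 2207 × 1.69794 ≈ 3747.35 mg.

3747 mg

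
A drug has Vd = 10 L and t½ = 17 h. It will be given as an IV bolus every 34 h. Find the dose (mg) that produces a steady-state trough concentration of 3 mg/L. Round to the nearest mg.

τ/t½ = 34/17 ≈ 2, so f = (1/2)^(34/17) ≈ 0.250000.
Cmin,ss = (D/Vd)·f/(1−f), so D = Cmin,ss·Vd·(1−f)/f.
D = 3 × 10 × (1−f)/f ≈ 3 × 10 × 3.00000 ≈ 90.00 mg.

90 mg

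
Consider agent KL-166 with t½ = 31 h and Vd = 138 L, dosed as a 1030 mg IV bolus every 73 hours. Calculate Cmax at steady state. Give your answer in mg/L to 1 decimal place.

Over one 73-h interval, 73/31 ≈ 2.3548 half-lives elapse, leaving f ≈ 0.1955 of each dose.
At steady state, accumulation factor R = 1/(1 − e^(−kτ)) ≈ 1.2430.
Each bolus raises the concentration by D/Vd = 1030/138 ≈ 7.464 mg/L.
Steady-state peak Cmax,ss = C₀·R ≈ 7.464 × 1.2430 ≈ 9.278 mg/L.

9.3 mg/L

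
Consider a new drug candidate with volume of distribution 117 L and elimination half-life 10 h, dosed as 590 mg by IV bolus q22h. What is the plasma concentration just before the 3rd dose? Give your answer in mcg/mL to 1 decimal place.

1.3 mcg/mL

f = (1/2)^(τ/t½) = (1/2)^(22/10) ≈ 0.2176.
C₀ = D/Vd = 590/117 ≈ 5.043 mcg/mL.
Before the 3rd dose, 2 doses have been given. Superposition: Cmin = C₀·(f + f²).
≈ 5.043 × (0.2176 + 0.0473) ≈ 5.043 × 0.2649 ≈ 1.336 mcg/mL.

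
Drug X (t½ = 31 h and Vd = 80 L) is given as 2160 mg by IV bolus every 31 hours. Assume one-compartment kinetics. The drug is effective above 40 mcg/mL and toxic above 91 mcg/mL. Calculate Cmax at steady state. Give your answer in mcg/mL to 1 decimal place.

τ = 31 h = 1 half-life, so f = (1/2)^1 = 0.5.
Accumulation ratio R = 1/(1 − f) = 1/0.5 = 2/1.
Single-dose peak C₀ = D/Vd = 2160/80 = 27 mcg/mL.
Steady-state peak Cmax,ss = C₀·R = 27 × 2/1 ≈ 54.000 mcg/mL.
Peak 54.0 mcg/mL vs MTC 91 mcg/mL: below toxic threshold.

54.0 mcg/mL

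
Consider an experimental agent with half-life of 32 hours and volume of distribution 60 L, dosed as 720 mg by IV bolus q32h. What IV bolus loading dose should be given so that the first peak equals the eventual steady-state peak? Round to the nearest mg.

f = (1/2)^(32/32) ≈ 0.500000; accumulation ratio R = 1/(1−f) ≈ 2.00000.
Loading dose to hit Cmax,ss on first dose: D_load = D_maint·R ≈ 720 × 2.00000 ≈ 1440.00 mg.

1440 mg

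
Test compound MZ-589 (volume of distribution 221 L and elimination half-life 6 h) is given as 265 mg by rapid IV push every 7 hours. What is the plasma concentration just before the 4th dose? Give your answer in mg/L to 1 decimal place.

0.9 mg/L

f = (1/2)^(τ/t½) = (1/2)^(7/6) ≈ 0.4454.
C₀ = D/Vd = 265/221 ≈ 1.199 mg/L.
Before the 4th dose, 3 doses have been given. Superposition: Cmin = C₀·(f + f² + … + f^3).
≈ 1.199 × (0.4454 + 0.1984 + 0.0884) ≈ 1.199 × 0.7322 ≈ 0.878 mg/L.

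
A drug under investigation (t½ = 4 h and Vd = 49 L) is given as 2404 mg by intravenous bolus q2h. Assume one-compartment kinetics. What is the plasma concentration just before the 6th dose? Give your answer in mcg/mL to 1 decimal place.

97.5 mcg/mL

f = (1/2)^(τ/t½) = (1/2)^(2/4) ≈ 0.7071.
C₀ = D/Vd = 2404/49 ≈ 49.061 mcg/mL.
Before the 6th dose, 5 doses have been given. Superposition: Cmin = C₀·(f + f² + … + f^5).
≈ 49.061 × (0.7071 + 0.5000 + 0.3535 + 0.2500 + 0.1768) ≈ 49.061 × 1.9874 ≈ 97.504 mcg/mL.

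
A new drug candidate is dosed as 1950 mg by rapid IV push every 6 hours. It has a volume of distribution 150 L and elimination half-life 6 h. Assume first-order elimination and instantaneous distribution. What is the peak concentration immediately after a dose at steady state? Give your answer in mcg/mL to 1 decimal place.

26.0 mcg/mL

The dosing interval is 1 half-life, so f = 2^(−1) = 0.5.
Accumulation ratio R = 1/(1 − f) = 1/0.5 = 2/1.
Single-dose peak C₀ = D/Vd = 1950/150 = 13 mcg/mL.
Steady-state peak Cmax,ss = C₀·R = 13 × 2/1 ≈ 26.000 mcg/mL.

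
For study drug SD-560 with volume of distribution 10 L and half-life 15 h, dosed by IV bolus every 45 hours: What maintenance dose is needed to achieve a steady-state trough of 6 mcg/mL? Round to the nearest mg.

τ/t½ = 45/15 ≈ 3, so f = (1/2)^(45/15) ≈ 0.125000.
Cmin,ss = (D/Vd)·f/(1−f), so D = Cmin,ss·Vd·(1−f)/f.
D = 6 × 10 × (1−f)/f ≈ 6 × 10 × 7.00000 ≈ 420.00 mg.

420 mg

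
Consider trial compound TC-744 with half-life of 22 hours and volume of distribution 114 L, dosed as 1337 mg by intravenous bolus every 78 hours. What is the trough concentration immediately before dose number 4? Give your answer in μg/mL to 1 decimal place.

f = (1/2)^(τ/t½) = (1/2)^(78/22) ≈ 0.0856.
C₀ = D/Vd = 1337/114 ≈ 11.728 μg/mL.
Before the 4th dose, 3 doses have been given. Superposition: Cmin = C₀·(f + f² + … + f^3).
≈ 11.728 × (0.0856 + 0.0073 + 0.0006) ≈ 11.728 × 0.0935 ≈ 1.097 μg/mL.

1.1 μg/mL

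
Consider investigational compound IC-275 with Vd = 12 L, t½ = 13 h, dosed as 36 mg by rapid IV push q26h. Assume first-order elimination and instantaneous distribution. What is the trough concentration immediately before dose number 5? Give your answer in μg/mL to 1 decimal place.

f = (1/2)^(τ/t½) = (1/2)^(26/13) ≈ 0.2500.
C₀ = D/Vd = 36/12 ≈ 3.000 μg/mL.
Before the 5th dose, 4 doses have been given. Superposition: Cmin = C₀·(f + f² + … + f^4).
≈ 3.000 × (0.2500 + 0.0625 + 0.0156 + 0.0039) ≈ 3.000 × 0.3320 ≈ 0.996 μg/mL.

1.0 μg/mL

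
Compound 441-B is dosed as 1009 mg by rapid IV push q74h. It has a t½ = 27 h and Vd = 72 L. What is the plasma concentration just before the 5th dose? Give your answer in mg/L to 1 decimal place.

2.5 mg/L

f = (1/2)^(τ/t½) = (1/2)^(74/27) ≈ 0.1496.
C₀ = D/Vd = 1009/72 ≈ 14.014 mg/L.
Before the 5th dose, 4 doses have been given. Superposition: Cmin = C₀·(f + f² + … + f^4).
≈ 14.014 × (0.1496 + 0.0224 + 0.0033 + 0.0005) ≈ 14.014 × 0.1758 ≈ 2.464 mg/L.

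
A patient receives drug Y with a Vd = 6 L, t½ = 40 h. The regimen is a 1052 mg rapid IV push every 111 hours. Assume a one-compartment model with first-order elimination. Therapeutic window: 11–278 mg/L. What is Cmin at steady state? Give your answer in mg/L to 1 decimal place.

Over one 111-h interval, 111/40 ≈ 2.775 half-lives elapse, leaving f ≈ 0.1461 of each dose.
Single-dose peak C₀ = D/Vd = 1052/6 ≈ 175.333 mg/L.
Steady-state trough Cmin,ss = C₀·f/(1−f) ≈ 175.333 × 0.1461/0.8539 ≈ 29.999 mg/L.
Trough 30.0 mg/L vs MEC 11 mg/L: adequate.

30.0 mg/L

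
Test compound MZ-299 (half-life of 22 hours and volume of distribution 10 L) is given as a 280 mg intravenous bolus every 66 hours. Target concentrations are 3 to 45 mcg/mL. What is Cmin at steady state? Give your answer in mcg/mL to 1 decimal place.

τ = 66 h = 3 half-lives, so f = (1/2)^3 = 0.125.
At steady state, R = 1/(1 − 0.125) = 8/7.
Single-dose peak C₀ = D/Vd = 280/10 = 28 mcg/mL.
Steady-state peak Cmax,ss = C₀·R = 28 × 8/7 ≈ 32.000 mcg/mL.
Steady-state trough Cmin,ss = Cmax,ss·f ≈ 32.000 × 0.125 ≈ 4.000 mcg/mL.
Trough 4.0 mcg/mL vs MEC 3 mcg/mL: adequate.

4.0 mcg/mL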